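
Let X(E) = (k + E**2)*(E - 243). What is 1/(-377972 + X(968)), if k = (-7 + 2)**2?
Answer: 1/678982553 ≈ 1.4728e-9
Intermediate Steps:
k = 25 (k = (-5)**2 = 25)
X(E) = (-243 + E)*(25 + E**2) (X(E) = (25 + E**2)*(E - 243) = (25 + E**2)*(-243 + E) = (-243 + E)*(25 + E**2))
1/(-377972 + X(968)) = 1/(-377972 + (-6075 + 968**3 - 243*968**2 + 25*968)) = 1/(-377972 + (-6075 + 907039232 - 243*937024 + 24200)) = 1/(-377972 + (-6075 + 907039232 - 227696832 + 24200)) = 1/(-377972 + 679360525) = 1/678982553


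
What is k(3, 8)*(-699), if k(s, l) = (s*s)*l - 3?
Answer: -48231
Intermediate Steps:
k(s, l) = -3 + l*s² (k(s, l) = s²*l - 3 = l*s² - 3 = -3 + l*s²)
k(3, 8)*(-699) = (-3 + 8*3²)*(-699) = (-3 + 8*9)*(-699) = (-3 + 72)*(-699) = 69*(-699) = -48231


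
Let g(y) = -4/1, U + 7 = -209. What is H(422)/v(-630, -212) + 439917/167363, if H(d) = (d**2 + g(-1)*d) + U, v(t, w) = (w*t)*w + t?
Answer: 177527397323/67699170315 ≈ 2.6223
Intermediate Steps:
U = -216 (U = -7 - 209 = -216)
g(y) = -4 (g(y) = -4*1 = -4)
v(t, w) = t + t*w**2 (v(t, w) = (t*w)*w + t = t*w**2 + t = t + t*w**2)
H(d) = -216 + d**2 - 4*d (H(d) = (d**2 - 4*d) - 216 = -216 + d**2 - 4*d)
H(422)/v(-630, -212) + 439917/167363 = (-216 + 422**2 - 4*422)/((-630*(1 + (-212)**2))) + 439917/167363 = (-216 + 178084 - 1688)/((-630*(1 + 44944))) + 439917*(1/167363) = 176180/((-630*44945)) + 439917/167363 = 176180/(-28315350) + 439917/167363 = 176180*(-1/28315350) + 439917/167363 = -17618/2831535 + 439917/167363 = 177527397323/67699170315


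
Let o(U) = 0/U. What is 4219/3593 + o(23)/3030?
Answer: 4219/3593 ≈ 1.1742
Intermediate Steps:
o(U) = 0
4219/3593 + o(23)/3030 = 4219/3593 + 0/3030 = 4219*(1/3593) + 0*(1/3030) = 4219/3593 + 0 = 4219/3593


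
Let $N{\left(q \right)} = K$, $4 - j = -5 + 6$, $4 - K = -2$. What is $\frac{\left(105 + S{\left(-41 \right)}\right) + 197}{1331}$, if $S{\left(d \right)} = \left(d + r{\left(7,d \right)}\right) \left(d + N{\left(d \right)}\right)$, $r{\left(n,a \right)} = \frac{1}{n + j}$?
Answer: $\frac{3467}{2662} \approx 1.3024$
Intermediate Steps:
$K = 6$ ($K = 4 - -2 = 4 + 2 = 6$)
$j = 3$ ($j = 4 - \left(-5 + 6\right) = 4 - 1 = 3$)
$N{\left(q \right)} = 6$
$r{\left(n,a \right)} = \frac{1}{3 + n}$ ($r{\left(n,a \right)} = \frac{1}{n + 3} = \frac{1}{3 + n}$)
$S{\left(d \right)} = \left(6 + d\right) \left(\frac{1}{10} + d\right)$ ($S{\left(d \right)} = \left(d + \frac{1}{3 + 7}\right) \left(d + 6\right) = \left(d + \frac{1}{10}\right) \left(6 + d\right) = \left(\frac{1}{10} + d\right) \left(6 + d\right) = \left(6 + d\right) \left(\frac{1}{10} + d\right)$)
$\frac{\left(105 + S{\left(-41 \right)}\right) + 197}{1331} = \frac{\left(105 + \left(\frac{3}{5} + \left(-41\right)^{2} + \frac{61}{10} \left(-41\right)\right)\right) + 197}{1331} = \left(\left(105 + \left(\frac{3}{5} + 1681 - \frac{2501}{10}\right)\right) + 197\right) \frac{1}{1331} = \left(\left(105 + \frac{2863}{2}\right) + 197\right) \frac{1}{1331} = \left(\frac{3073}{2} + 197\right) \frac{1}{1331} = \frac{3467}{2} \cdot \frac{1}{1331} = \frac{3467}{2662}$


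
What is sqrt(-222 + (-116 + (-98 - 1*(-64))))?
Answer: 2*I*sqrt(93) ≈ 19.287*I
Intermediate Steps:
sqrt(-222 + (-116 + (-98 - 1*(-64)))) = sqrt(-222 + (-116 + (-98 + 64))) = sqrt(-222 + (-116 - 34)) = sqrt(-222 - 150) = sqrt(-372) = 2*I*sqrt(93)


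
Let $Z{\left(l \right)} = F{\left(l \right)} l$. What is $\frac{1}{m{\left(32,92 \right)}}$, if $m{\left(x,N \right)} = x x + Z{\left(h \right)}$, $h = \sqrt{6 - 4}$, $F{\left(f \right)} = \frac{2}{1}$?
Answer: $\frac{128}{131071} - \frac{\sqrt{2}}{524284} \approx 0.00097387$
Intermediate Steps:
$F{\left(f \right)} = 2$ ($F{\left(f \right)} = 2 \cdot 1 = 2$)
$h = \sqrt{2} \approx 1.4142$
$Z{\left(l \right)} = 2 l$
$m{\left(x,N \right)} = x^{2} + 2 \sqrt{2}$ ($m{\left(x,N \right)} = x x + 2 \sqrt{2} = x^{2} + 2 \sqrt{2}$)
$\frac{1}{m{\left(32,92 \right)}} = \frac{1}{32^{2} + 2 \sqrt{2}} = \frac{1}{1024 + 2 \sqrt{2}}$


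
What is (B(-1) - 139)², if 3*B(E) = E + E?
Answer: 175561/9 ≈ 19507.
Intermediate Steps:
B(E) = 2*E/3 (B(E) = (E + E)/3 = (2*E)/3 = 2*E/3)
(B(-1) - 139)² = ((⅔)*(-1) - 139)² = (-⅔ - 139)² = (-419/3)² = 175561/9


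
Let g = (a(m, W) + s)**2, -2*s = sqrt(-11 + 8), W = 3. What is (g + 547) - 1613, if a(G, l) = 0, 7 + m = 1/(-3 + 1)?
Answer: -4267/4 ≈ -1066.8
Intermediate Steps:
m = -15/2 (m = -7 + 1/(-3 + 1) = -7 + 1/(-2) = -7 - 1/2 = -15/2 ≈ -7.5000)
s = -I*sqrt(3)/2 (s = -sqrt(-11 + 8)/2 = -I*sqrt(3)/2 ≈ -0.86602*I)
g = -3/4 (g = (0 - I*sqrt(3)/2)**2 = (-I*sqrt(3)/2)**2 = -3/4 ≈ -0.75000)
(g + 547) - 1613 = (-3/4 + 547) - 1613 = 2185/4 - 1613 = -4267/4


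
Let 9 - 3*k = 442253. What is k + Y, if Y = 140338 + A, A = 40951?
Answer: 101623/3 ≈ 33874.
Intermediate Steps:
Y = 181289 (Y = 140338 + 40951 = 181289)
k = -442244/3 (k = 3 - ⅓*442253 = 3 - 442253/3 = -442244/3 ≈ -1.4741e+5)
k + Y = -442244/3 + 181289 = 101623/3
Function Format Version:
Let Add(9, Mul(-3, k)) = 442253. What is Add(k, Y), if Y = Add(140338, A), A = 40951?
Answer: Rational(101623, 3) ≈ 33874.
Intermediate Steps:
Y = 181289 (Y = Add(140338, 40951) = 181289)
k = Rational(-442244, 3) (k = Add(3, Mul(Rational(-1, 3), 442253)) = Add(3, Rational(-442253, 3)) = Rational(-442244, 3) ≈ -1.4741e+5)
Add(k, Y) = Add(Rational(-442244, 3), 181289) = Rational(101623, 3)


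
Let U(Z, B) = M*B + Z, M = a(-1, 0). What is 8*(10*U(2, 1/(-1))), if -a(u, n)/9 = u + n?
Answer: -560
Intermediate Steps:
a(u, n) = -9*n - 9*u (a(u, n) = -9*(u + n) = -9*(n + u) = -9*n - 9*u)
M = 9 (M = -9*0 - 9*(-1) = 0 + 9 = 9)
U(Z, B) = Z + 9*B (U(Z, B) = 9*B + Z = Z + 9*B)
8*(10*U(2, 1/(-1))) = 8*(10*(2 + 9*(1/(-1)))) = 8*(10*(2 + 9*(1*(-1)))) = 8*(10*(2 + 9*(-1))) = 8*(10*(2 - 9)) = 8*(10*(-7)) = 8*(-70) = -560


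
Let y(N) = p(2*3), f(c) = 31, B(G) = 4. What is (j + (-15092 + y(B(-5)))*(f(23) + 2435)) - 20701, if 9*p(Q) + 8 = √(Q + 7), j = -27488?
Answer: -37267253 + 274*√13 ≈ -3.7266e+7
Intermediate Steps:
p(Q) = -8/9 + √(7 + Q)/9 (p(Q) = -8/9 + √(Q + 7)/9 = -8/9 + √(7 + Q)/9)
y(N) = -8/9 + √13/9 (y(N) = -8/9 + √(7 + 2*3)/9 = -8/9 + √(7 + 6)/9 = -8/9 + √13/9)
(j + (-15092 + y(B(-5)))*(f(23) + 2435)) - 20701 = (-27488 + (-15092 + (-8/9 + √13/9))*(31 + 2435)) - 20701 = (-27488 + (-135836/9 + √13/9)*2466) - 20701 = (-27488 + (-37219064 + 274*√13)) - 20701 = (-37246552 + 274*√13) - 20701 = -37267253 + 274*√13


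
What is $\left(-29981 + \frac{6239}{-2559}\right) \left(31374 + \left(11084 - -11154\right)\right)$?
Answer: $- \frac{4113521056216}{2559} \approx -1.6075 \cdot 10^{9}$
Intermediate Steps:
$\left(-29981 + \frac{6239}{-2559}\right) \left(31374 + \left(11084 - -11154\right)\right) = \left(-29981 + 6239 \left(- \frac{1}{2559}\right)\right) \left(31374 + \left(11084 + 11154\right)\right) = \left(-29981 - \frac{6239}{2559}\right) \left(31374 + 22238\right) = \left(- \frac{76727618}{2559}\right) 53612 = - \frac{4113521056216}{2559}$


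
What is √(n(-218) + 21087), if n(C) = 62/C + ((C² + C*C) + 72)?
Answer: 2*√345162997/109 ≈ 340.89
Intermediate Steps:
n(C) = 72 + 2*C² + 62/C (n(C) = 62/C + ((C² + C²) + 72) = 62/C + (2*C² + 72) = 62/C + (72 + 2*C²) = 72 + 2*C² + 62/C)
√(n(-218) + 21087) = √((72 + 2*(-218)² + 62/(-218)) + 21087) = √((72 + 2*47524 + 62*(-1/218)) + 21087) = √((72 + 95048 - 31/109) + 21087) = √(10368049/109 + 21087) = √(12666532/109) = 2*√345162997/109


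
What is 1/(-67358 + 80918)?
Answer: 1/13560 ≈ 7.3746e-5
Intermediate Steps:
1/(-67358 + 80918) = 1/13560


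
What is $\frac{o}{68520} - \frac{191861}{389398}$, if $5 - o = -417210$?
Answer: $\frac{14931637085}{2668155096} \approx 5.5962$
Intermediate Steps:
$o = 417215$ ($o = 5 - -417210 = 5 + 417210 = 417215$)
$\frac{o}{68520} - \frac{191861}{389398} = \frac{417215}{68520} - \frac{191861}{389398} = 417215 \cdot \frac{1}{68520} - \frac{191861}{389398} = \frac{83443}{13704} - \frac{191861}{389398} = \frac{14931637085}{2668155096}$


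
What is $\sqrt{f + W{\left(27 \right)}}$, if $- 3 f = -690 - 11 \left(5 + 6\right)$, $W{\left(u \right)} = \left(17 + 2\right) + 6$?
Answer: $\frac{\sqrt{2658}}{3} \approx 17.185$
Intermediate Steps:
$W{\left(u \right)} = 25$ ($W{\left(u \right)} = 19 + 6 = 25$)
$f = \frac{811}{3}$ ($f = - \frac{-690 - 11 \left(5 + 6\right)}{3} = - \frac{-690 - 121}{3} = \left(- \frac{1}{3}\right) \left(-811\right) = \frac{811}{3} \approx 270.33$)
$\sqrt{f + W{\left(27 \right)}} = \sqrt{\frac{811}{3} + 25} = \sqrt{\frac{886}{3}} = \frac{\sqrt{2658}}{3}$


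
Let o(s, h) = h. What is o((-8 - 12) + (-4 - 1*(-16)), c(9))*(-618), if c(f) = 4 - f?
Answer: 3090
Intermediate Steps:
o((-8 - 12) + (-4 - 1*(-16)), c(9))*(-618) = (4 - 1*9)*(-618) = (4 - 9)*(-618) = -5*(-618) = 3090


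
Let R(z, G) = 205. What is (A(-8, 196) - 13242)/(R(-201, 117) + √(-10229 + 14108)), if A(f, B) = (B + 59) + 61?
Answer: -1324915/19073 + 19389*√431/19073 ≈ -48.361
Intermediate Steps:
A(f, B) = 120 + B (A(f, B) = (59 + B) + 61 = 120 + B)
(A(-8, 196) - 13242)/(R(-201, 117) + √(-10229 + 14108)) = ((120 + 196) - 13242)/(205 + √(-10229 + 14108)) = (316 - 13242)/(205 + √3879) = -12926/(205 + 3*√431)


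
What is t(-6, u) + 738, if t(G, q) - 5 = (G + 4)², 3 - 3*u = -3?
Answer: 747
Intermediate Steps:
u = 2 (u = 1 - ⅓*(-3) = 1 + 1 = 2)
t(G, q) = 5 + (4 + G)² (t(G, q) = 5 + (G + 4)² = 5 + (4 + G)²)
t(-6, u) + 738 = (5 + (4 - 6)²) + 738 = (5 + (-2)²) + 738 = (5 + 4) + 738 = 9 + 738 = 747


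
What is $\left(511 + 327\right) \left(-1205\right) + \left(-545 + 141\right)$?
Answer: $-1010194$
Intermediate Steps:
$\left(511 + 327\right) \left(-1205\right) + \left(-545 + 141\right) = 838 \left(-1205\right) - 404 = -1009790 - 404 = -1010194$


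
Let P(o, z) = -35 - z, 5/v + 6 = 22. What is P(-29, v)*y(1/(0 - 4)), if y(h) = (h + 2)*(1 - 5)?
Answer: 3955/16 ≈ 247.19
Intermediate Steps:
v = 5/16 (v = 5/(-6 + 22) = 5/16 ≈ 0.31250)
y(h) = -8 - 4*h (y(h) = (2 + h)*(-4) = -8 - 4*h)
P(-29, v)*y(1/(0 - 4)) = (-35 - 1*5/16)*(-8 - 4/(0 - 4)) = (-35 - 5/16)*(-8 - 4/(-4)) = -565*(-8 - 4*(-¼))/16 = -565*(-8 + 1)/16 = -565/16*(-7) = 3955/16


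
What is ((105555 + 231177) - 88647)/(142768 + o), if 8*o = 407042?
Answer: 992340/774593 ≈ 1.2811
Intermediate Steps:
o = 203521/4 (o = (⅛)*407042 = 203521/4 ≈ 50880.)
((105555 + 231177) - 88647)/(142768 + o) = ((105555 + 231177) - 88647)/(142768 + 203521/4) = (336732 - 88647)/(774593/4) = 248085*(4/774593) = 992340/774593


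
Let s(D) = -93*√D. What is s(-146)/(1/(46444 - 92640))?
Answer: 4296228*I*√146 ≈ 5.1912e+7*I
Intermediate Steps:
s(-146)/(1/(46444 - 92640)) = (-93*I*√146)/(1/(46444 - 92640)) = (-93*I*√146)/(1/(-46196)) = (-93*I*√146)/(-1/46196) = -93*I*√146*(-46196) = 4296228*I*√146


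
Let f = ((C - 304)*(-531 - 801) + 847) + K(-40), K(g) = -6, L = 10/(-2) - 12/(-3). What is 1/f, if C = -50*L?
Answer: 1/339169 ≈ 2.9484e-6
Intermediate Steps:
L = -1 (L = 10*(-½) - 12*(-⅓) = -5 + 4 = -1)
C = 50 (C = -50*(-1) = 50)
f = 339169 (f = ((50 - 304)*(-531 - 801) + 847) - 6 = (-254*(-1332) + 847) - 6 = (338328 + 847) - 6 = 339175 - 6 = 339169)
1/f = 1/339169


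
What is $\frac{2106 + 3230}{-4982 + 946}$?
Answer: $- \frac{1334}{1009} \approx -1.3221$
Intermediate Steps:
$\frac{2106 + 3230}{-4982 + 946} = \frac{5336}{-4036} = 5336 \left(- \frac{1}{4036}\right) = - \frac{1334}{1009}$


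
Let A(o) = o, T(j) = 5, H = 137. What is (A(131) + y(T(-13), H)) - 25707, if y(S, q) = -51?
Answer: -25627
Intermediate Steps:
(A(131) + y(T(-13), H)) - 25707 = (131 - 51) - 25707 = 80 - 25707 = -25627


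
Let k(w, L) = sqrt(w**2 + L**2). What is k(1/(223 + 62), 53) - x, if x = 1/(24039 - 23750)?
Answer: -1/289 + sqrt(228161026)/285 ≈ 52.997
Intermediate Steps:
x = 1/289 ≈ 0.0034602
k(w, L) = sqrt(L**2 + w**2)
k(1/(223 + 62), 53) - x = sqrt(53**2 + (1/(223 + 62))**2) - 1*1/289 = sqrt(2809 + (1/285)**2) - 1/289 = sqrt(2809 + 1/81225) - 1/289 = sqrt(228161026/81225) - 1/289 = sqrt(228161026)/285 - 1/289 = -1/289 + sqrt(228161026)/285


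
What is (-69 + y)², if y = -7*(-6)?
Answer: 729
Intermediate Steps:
y = 42
(-69 + y)² = (-69 + 42)² = (-27)² = 729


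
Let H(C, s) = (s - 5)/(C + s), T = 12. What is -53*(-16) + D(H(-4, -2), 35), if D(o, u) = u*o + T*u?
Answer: 7853/6 ≈ 1308.8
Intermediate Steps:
H(C, s) = (-5 + s)/(C + s)
D(o, u) = 12*u + o*u (D(o, u) = u*o + 12*u = o*u + 12*u = 12*u + o*u)
-53*(-16) + D(H(-4, -2), 35) = -53*(-16) + 35*(12 + (-5 - 2)/(-4 - 2)) = 848 + 35*(12 - 7/(-6)) = 848 + 35*(12 - 1/6*(-7)) = 848 + 35*(12 + 7/6) = 848 + 35*(79/6) = 848 + 2765/6 = 7853/6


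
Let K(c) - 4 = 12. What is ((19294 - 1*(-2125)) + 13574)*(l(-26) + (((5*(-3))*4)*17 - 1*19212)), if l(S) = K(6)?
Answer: -707418488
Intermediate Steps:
K(c) = 16 (K(c) = 4 + 12 = 16)
l(S) = 16
((19294 - 1*(-2125)) + 13574)*(l(-26) + (((5*(-3))*4)*17 - 1*19212)) = ((19294 - 1*(-2125)) + 13574)*(16 + (((5*(-3))*4)*17 - 1*19212)) = ((19294 + 2125) + 13574)*(16 + (-15*4*17 - 19212)) = (21419 + 13574)*(16 + (-60*17 - 19212)) = 34993*(16 + (-1020 - 19212)) = 34993*(16 - 20232) = 34993*(-20216) = -707418488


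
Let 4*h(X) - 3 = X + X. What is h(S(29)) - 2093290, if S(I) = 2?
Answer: -8373153/4 ≈ -2.0933e+6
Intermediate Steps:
h(X) = ¾ + X/2 (h(X) = ¾ + (X + X)/4 = ¾ + (2*X)/4 = ¾ + X/2)
h(S(29)) - 2093290 = (¾ + (½)*2) - 2093290 = (¾ + 1) - 2093290 = 7/4 - 2093290 = -8373153/4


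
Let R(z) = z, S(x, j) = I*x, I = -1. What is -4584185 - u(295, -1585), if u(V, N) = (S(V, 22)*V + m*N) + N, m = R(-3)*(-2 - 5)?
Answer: -4462290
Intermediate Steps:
S(x, j) = -x
m = 21 (m = -3*(-2 - 5) = -3*(-7) = 21)
u(V, N) = -V² + 22*N (u(V, N) = ((-V)*V + 21*N) + N = (-V² + 21*N) + N = -V² + 22*N)
-4584185 - u(295, -1585) = -4584185 - (-1*295² + 22*(-1585)) = -4584185 - (-1*87025 - 34870) = -4584185 - (-87025 - 34870) = -4584185 - 1*(-121895) = -4584185 + 121895 = -4462290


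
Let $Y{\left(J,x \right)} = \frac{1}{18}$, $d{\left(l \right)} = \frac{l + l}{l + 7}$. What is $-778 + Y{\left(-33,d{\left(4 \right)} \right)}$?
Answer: $- \frac{14003}{18} \approx -777.94$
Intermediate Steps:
$d{\left(l \right)} = \frac{2 l}{7 + l}$
$Y{\left(J,x \right)} = \frac{1}{18}$
$-778 + Y{\left(-33,d{\left(4 \right)} \right)} = -778 + \frac{1}{18} = - \frac{14003}{18}$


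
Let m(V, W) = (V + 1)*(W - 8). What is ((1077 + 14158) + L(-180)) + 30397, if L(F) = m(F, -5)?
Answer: 47959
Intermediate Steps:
m(V, W) = (1 + V)*(-8 + W)
L(F) = -13 - 13*F (L(F) = -8 - 5 - 8*F + F*(-5) = -8 - 5 - 8*F - 5*F = -13 - 13*F)
((1077 + 14158) + L(-180)) + 30397 = ((1077 + 14158) + (-13 - 13*(-180))) + 30397 = (15235 + (-13 + 2340)) + 30397 = (15235 + 2327) + 30397 = 17562 + 30397 = 47959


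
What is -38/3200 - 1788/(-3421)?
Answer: 2795801/5473600 ≈ 0.51078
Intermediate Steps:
-38/3200 - 1788/(-3421) = -38*1/3200 - 1788*(-1/3421) = -19/1600 + 1788/3421 = 2795801/5473600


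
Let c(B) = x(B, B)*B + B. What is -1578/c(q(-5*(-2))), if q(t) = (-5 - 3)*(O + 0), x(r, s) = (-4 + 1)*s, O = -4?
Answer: 789/1520 ≈ 0.51908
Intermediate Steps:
x(r, s) = -3*s
q(t) = 32 (q(t) = (-5 - 3)*(-4 + 0) = -8*(-4) = 32)
c(B) = B - 3*B² (c(B) = (-3*B)*B + B = -3*B² + B = B - 3*B²)
-1578/c(q(-5*(-2))) = -1578*1/(32*(1 - 3*32)) = -1578*1/(32*(1 - 96)) = -1578/(32*(-95)) = -1578/(-3040) = -1578*(-1/3040) = 789/1520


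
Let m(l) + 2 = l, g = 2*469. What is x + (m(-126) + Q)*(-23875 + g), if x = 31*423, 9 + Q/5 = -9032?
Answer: 1039816134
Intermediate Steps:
g = 938
m(l) = -2 + l
Q = -45205 (Q = -45 + 5*(-9032) = -45 - 45160 = -45205)
x = 13113
x + (m(-126) + Q)*(-23875 + g) = 13113 + ((-2 - 126) - 45205)*(-23875 + 938) = 13113 + (-128 - 45205)*(-22937) = 13113 - 45333*(-22937) = 13113 + 1039803021 = 1039816134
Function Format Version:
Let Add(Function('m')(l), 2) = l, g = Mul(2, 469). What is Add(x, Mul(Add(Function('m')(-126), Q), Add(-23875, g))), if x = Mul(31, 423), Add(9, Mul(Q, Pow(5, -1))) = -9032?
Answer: 1039816134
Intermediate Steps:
g = 938
Function('m')(l) = Add(-2, l)
Q = -45205 (Q = Add(-45, Mul(5, -9032)) = Add(-45, -45160) = -45205)
x = 13113
Add(x, Mul(Add(Function('m')(-126), Q), Add(-23875, g))) = Add(13113, Mul(Add(Add(-2, -126), -45205), Add(-23875, 938))) = Add(13113, Mul(Add(-128, -45205), -22937)) = Add(13113, Mul(-45333, -22937)) = Add(13113, 1039803021) = 1039816134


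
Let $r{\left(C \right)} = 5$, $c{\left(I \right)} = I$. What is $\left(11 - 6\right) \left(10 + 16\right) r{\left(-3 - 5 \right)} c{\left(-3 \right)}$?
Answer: $-1950$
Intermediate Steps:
$\left(11 - 6\right) \left(10 + 16\right) r{\left(-3 - 5 \right)} c{\left(-3 \right)} = \left(11 - 6\right) \left(10 + 16\right) 5 \left(-3\right) = 5 \cdot 26 \cdot 5 \left(-3\right) = 130 \cdot 5 \left(-3\right) = 650 \left(-3\right) = -1950$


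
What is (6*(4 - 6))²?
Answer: 144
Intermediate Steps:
(6*(4 - 6))² = (6*(-2))² = (-12)² = 144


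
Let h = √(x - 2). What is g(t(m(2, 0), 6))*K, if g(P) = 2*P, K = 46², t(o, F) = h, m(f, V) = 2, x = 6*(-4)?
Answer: 4232*I*√26 ≈ 21579.0*I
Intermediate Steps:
x = -24
h = I*√26 (h = √(-24 - 2) = √(-26) = I*√26 ≈ 5.099*I)
t(o, F) = I*√26
K = 2116
g(t(m(2, 0), 6))*K = (2*(I*√26))*2116 = (2*I*√26)*2116 = 4232*I*√26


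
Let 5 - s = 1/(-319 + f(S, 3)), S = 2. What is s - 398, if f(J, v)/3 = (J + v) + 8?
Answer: -110039/280 ≈ -393.00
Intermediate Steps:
f(J, v) = 24 + 3*J + 3*v (f(J, v) = 3*((J + v) + 8) = 3*(8 + J + v) = 24 + 3*J + 3*v)
s = 1401/280 (s = 5 - 1/(-319 + (24 + 3*2 + 3*3)) = 5 - 1/(-319 + (24 + 6 + 9)) = 5 - 1/(-319 + 39) = 5 - 1/(-280) = 5 - 1*(-1/280) = 5 + 1/280 = 1401/280 ≈ 5.0036)
s - 398 = 1401/280 - 398 = -110039/280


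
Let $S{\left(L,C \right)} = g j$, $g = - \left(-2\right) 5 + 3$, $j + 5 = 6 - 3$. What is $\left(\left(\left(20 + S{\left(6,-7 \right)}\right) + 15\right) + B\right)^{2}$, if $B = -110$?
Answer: $10201$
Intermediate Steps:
$j = -2$ ($j = -5 + \left(6 - 3\right) = -5 + 3 = -2$)
$g = 13$ ($g = \left(-1\right) \left(-10\right) + 3 = 10 + 3 = 13$)
$S{\left(L,C \right)} = -26$ ($S{\left(L,C \right)} = 13 \left(-2\right) = -26$)
$\left(\left(\left(20 + S{\left(6,-7 \right)}\right) + 15\right) + B\right)^{2} = \left(\left(\left(20 - 26\right) + 15\right) - 110\right)^{2} = \left(\left(-6 + 15\right) - 110\right)^{2} = \left(9 - 110\right)^{2} = \left(-101\right)^{2} = 10201$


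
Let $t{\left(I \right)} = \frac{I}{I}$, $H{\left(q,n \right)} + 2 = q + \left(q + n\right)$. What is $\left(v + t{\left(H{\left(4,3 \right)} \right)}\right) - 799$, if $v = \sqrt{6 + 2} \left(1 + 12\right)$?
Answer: $-798 + 26 \sqrt{2} \approx -761.23$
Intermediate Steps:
$H{\left(q,n \right)} = -2 + n + 2 q$ ($H{\left(q,n \right)} = -2 + \left(q + \left(q + n\right)\right) = -2 + \left(q + \left(n + q\right)\right) = -2 + \left(n + 2 q\right) = -2 + n + 2 q$)
$v = 26 \sqrt{2}$ ($v = \sqrt{8} \cdot 13 = 2 \sqrt{2} \cdot 13 = 26 \sqrt{2} \approx 36.77$)
$t{\left(I \right)} = 1$
$\left(v + t{\left(H{\left(4,3 \right)} \right)}\right) - 799 = \left(26 \sqrt{2} + 1\right) - 799 = \left(1 + 26 \sqrt{2}\right) - 799 = -798 + 26 \sqrt{2}$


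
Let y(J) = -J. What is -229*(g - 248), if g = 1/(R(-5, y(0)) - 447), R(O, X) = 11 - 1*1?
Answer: 24818333/437 ≈ 56793.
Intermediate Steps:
R(O, X) = 10 (R(O, X) = 11 - 1 = 10)
g = -1/437 (g = 1/(10 - 447) = 1/(-437) = -1/437 ≈ -0.0022883)
-229*(g - 248) = -229*(-1/437 - 248) = -229*(-108377/437) = 24818333/437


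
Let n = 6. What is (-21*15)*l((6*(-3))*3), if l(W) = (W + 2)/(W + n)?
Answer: -1365/4 ≈ -341.25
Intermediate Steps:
l(W) = (2 + W)/(6 + W) (l(W) = (W + 2)/(W + 6) = (2 + W)/(6 + W))
(-21*15)*l((6*(-3))*3) = (-21*15)*((2 + (6*(-3))*3)/(6 + (6*(-3))*3)) = -315*(2 - 18*3)/(6 - 18*3) = -315*(2 - 54)/(6 - 54) = -315*(-52)/(-48) = -(-105)*(-52)/16 = -315*13/12 = -1365/4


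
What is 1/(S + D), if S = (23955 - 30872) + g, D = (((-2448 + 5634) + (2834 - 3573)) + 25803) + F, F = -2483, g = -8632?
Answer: 1/10218 ≈ 9.7867e-5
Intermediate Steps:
D = 25767 (D = (((-2448 + 5634) + (2834 - 3573)) + 25803) - 2483 = ((3186 - 739) + 25803) - 2483 = (2447 + 25803) - 2483 = 28250 - 2483 = 25767)
S = -15549 (S = (23955 - 30872) - 8632 = -6917 - 8632 = -15549)
1/(S + D) = 1/(-15549 + 25767) = 1/10218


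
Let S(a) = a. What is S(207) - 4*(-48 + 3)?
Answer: 387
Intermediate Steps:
S(207) - 4*(-48 + 3) = 207 - 4*(-48 + 3) = 207 - 4*(-45) = 207 + 180 = 387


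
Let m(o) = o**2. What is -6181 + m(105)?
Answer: 4844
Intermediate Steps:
-6181 + m(105) = -6181 + 105**2 = -6181 + 11025 = 4844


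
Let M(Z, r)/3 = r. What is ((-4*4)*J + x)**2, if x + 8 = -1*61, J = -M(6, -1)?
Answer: 13689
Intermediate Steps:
M(Z, r) = 3*r
J = 3 (J = -3*(-1) = -1*(-3) = 3)
x = -69 (x = -8 - 1*61 = -8 - 61 = -69)
((-4*4)*J + x)**2 = (-4*4*3 - 69)**2 = (-16*3 - 69)**2 = (-48 - 69)**2 = (-117)**2 = 13689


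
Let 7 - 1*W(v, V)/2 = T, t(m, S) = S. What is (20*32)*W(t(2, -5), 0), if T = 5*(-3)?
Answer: 28160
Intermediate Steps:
T = -15
W(v, V) = 44 (W(v, V) = 14 - 2*(-15) = 14 + 30 = 44)
(20*32)*W(t(2, -5), 0) = (20*32)*44 = 640*44 = 28160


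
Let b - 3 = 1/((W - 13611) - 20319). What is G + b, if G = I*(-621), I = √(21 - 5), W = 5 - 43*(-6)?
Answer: -83527828/33667 ≈ -2481.0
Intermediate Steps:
W = 263 (W = 5 + 258 = 263)
I = 4 (I = √16 = 4)
G = -2484 (G = 4*(-621) = -2484)
b = 101000/33667 (b = 3 + 1/((263 - 13611) - 20319) = 3 + 1/(-13348 - 20319) = 3 + 1/(-33667) = 3 - 1/33667 = 101000/33667 ≈ 3.0000)
G + b = -2484 + 101000/33667 = -83527828/33667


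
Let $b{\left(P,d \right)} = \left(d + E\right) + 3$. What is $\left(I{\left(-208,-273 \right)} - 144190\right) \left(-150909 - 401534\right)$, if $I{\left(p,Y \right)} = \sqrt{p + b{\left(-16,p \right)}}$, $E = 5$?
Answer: $79656756170 - 1104886 i \sqrt{102} \approx 7.9657 \cdot 10^{10} - 1.1159 \cdot 10^{7} i$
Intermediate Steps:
$b{\left(P,d \right)} = 8 + d$ ($b{\left(P,d \right)} = \left(d + 5\right) + 3 = \left(5 + d\right) + 3 = 8 + d$)
$I{\left(p,Y \right)} = \sqrt{8 + 2 p}$ ($I{\left(p,Y \right)} = \sqrt{p + \left(8 + p\right)} = \sqrt{8 + 2 p}$)
$\left(I{\left(-208,-273 \right)} - 144190\right) \left(-150909 - 401534\right) = \left(\sqrt{8 + 2 \left(-208\right)} - 144190\right) \left(-150909 - 401534\right) = \left(\sqrt{8 - 416} - 144190\right) \left(-552443\right) = \left(\sqrt{-408} - 144190\right) \left(-552443\right) = \left(2 i \sqrt{102} - 144190\right) \left(-552443\right) = \left(-144190 + 2 i \sqrt{102}\right) \left(-552443\right) = 79656756170 - 1104886 i \sqrt{102}$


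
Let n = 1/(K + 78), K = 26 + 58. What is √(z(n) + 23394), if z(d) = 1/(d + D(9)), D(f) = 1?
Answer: 2*√155395398/163 ≈ 152.95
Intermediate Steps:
K = 84
n = 1/162 (n = 1/(84 + 78) = 1/162 ≈ 0.0061728)
z(d) = 1/(1 + d) (z(d) = 1/(d + 1) = 1/(1 + d))
√(z(n) + 23394) = √(1/(1 + 1/162) + 23394) = √(1/(163/162) + 23394) = √(162/163 + 23394) = √(3813384/163) = 2*√155395398/163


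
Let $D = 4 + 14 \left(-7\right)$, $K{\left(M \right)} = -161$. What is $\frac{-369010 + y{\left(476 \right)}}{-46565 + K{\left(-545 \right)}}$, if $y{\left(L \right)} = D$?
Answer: $\frac{184552}{23363} \approx 7.8993$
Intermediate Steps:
$D = -94$ ($D = 4 - 98 = -94$)
$y{\left(L \right)} = -94$
$\frac{-369010 + y{\left(476 \right)}}{-46565 + K{\left(-545 \right)}} = \frac{-369010 - 94}{-46565 - 161} = - \frac{369104}{-46726} = \left(-369104\right) \left(- \frac{1}{46726}\right) = \frac{184552}{23363}$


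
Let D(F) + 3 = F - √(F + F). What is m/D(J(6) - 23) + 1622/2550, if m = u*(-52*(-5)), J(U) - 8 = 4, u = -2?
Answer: 4729399/138975 - 260*I*√22/109 ≈ 34.031 - 11.188*I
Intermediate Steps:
J(U) = 12 (J(U) = 8 + 4 = 12)
m = -520 (m = -(-104)*(-5) = -2*260 = -520)
D(F) = -3 + F - √2*√F (D(F) = -3 + (F - √(F + F)) = -3 + (F - √(2*F)) = -3 + (F - √2*√F) = -3 + F - √2*√F)
m/D(J(6) - 23) + 1622/2550 = -520/(-3 + (12 - 23) - √2*√(12 - 23)) + 1622/2550 = -520/(-3 - 11 - √2*√(-11)) + 1622*(1/2550) = -520/(-3 - 11 - √2*I*√11) + 811/1275 = -520/(-3 - 11 - I*√22) + 811/1275 = -520/(-14 - I*√22) + 811/1275 = 811/1275 - 520/(-14 - I*√22)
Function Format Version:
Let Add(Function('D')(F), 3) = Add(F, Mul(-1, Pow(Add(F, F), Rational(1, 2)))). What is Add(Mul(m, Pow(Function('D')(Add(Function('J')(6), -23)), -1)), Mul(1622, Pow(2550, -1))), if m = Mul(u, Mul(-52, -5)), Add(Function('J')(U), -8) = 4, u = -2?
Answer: Add(Rational(4729399, 138975), Mul(Rational(-260, 109), I, Pow(22, Rational(1, 2)))) ≈ Add(34.031, Mul(-11.188, I))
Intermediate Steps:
Function('J')(U) = 12 (Function('J')(U) = Add(8, 4) = 12)
m = -520 (m = Mul(-2, Mul(-52, -5)) = Mul(-2, 260) = -520)
Function('D')(F) = Add(-3, F, Mul(-1, Pow(2, Rational(1, 2)), Pow(F, Rational(1, 2)))) (Function('D')(F) = Add(-3, Add(F, Mul(-1, Pow(Add(F, F), Rational(1, 2))))) = Add(-3, Add(F, Mul(-1, Pow(Mul(2, F), Rational(1, 2))))) = Add(-3, Add(F, Mul(-1, Mul(Pow(2, Rational(1, 2)), Pow(F, Rational(1, 2)))))) = Add(-3, Add(F, Mul(-1, Pow(2, Rational(1, 2)), Pow(F, Rational(1, 2))))) = Add(-3, F, Mul(-1, Pow(2, Rational(1, 2)), Pow(F, Rational(1, 2)))))
Add(Mul(m, Pow(Function('D')(Add(Function('J')(6), -23)), -1)), Mul(1622, Pow(2550, -1))) = Add(Mul(-520, Pow(Add(-3, Add(12, -23), Mul(-1, Pow(2, Rational(1, 2)), Pow(Add(12, -23), Rational(1, 2)))), -1)), Mul(1622, Pow(2550, -1))) = Add(Mul(-520, Pow(Add(-3, -11, Mul(-1, Pow(2, Rational(1, 2)), Pow(-11, Rational(1, 2)))), -1)), Mul(1622, Rational(1, 2550))) = Add(Mul(-520, Pow(Add(-3, -11, Mul(-1, Pow(2, Rational(1, 2)), Mul(I, Pow(11, Rational(1, 2))))), -1)), Rational(811, 1275)) = Add(Mul(-520, Pow(Add(-3, -11, Mul(-1, I, Pow(22, Rational(1, 2)))), -1)), Rational(811, 1275)) = Add(Mul(-520, Pow(Add(-14, Mul(-1, I, Pow(22, Rational(1, 2)))), -1)), Rational(811, 1275)) = Add(Rational(811, 1275), Mul(-520, Pow(Add(-14, Mul(-1, I, Pow(22, Rational(1, 2)))), -1)))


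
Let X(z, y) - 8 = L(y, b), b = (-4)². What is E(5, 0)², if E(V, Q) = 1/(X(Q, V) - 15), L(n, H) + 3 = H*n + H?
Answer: 1/7396 ≈ 0.00013521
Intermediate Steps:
b = 16
L(n, H) = -3 + H + H*n (L(n, H) = -3 + (H*n + H) = -3 + (H + H*n) = -3 + H + H*n)
X(z, y) = 21 + 16*y (X(z, y) = 8 + (-3 + 16 + 16*y) = 8 + (13 + 16*y) = 21 + 16*y)
E(V, Q) = 1/(6 + 16*V) (E(V, Q) = 1/((21 + 16*V) - 15) = 1/(6 + 16*V))
E(5, 0)² = (1/(2*(3 + 8*5)))² = (1/(2*(3 + 40)))² = ((½)/43)² = ((½)*(1/43))² = (1/86)² = 1/7396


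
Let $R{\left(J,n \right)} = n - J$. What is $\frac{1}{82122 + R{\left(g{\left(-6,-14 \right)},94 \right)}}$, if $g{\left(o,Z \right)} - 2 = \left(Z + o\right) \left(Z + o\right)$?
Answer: $\frac{1}{81814} \approx 1.2223 \cdot 10^{-5}$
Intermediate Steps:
$g{\left(o,Z \right)} = 2 + \left(Z + o\right)^{2}$ ($g{\left(o,Z \right)} = 2 + \left(Z + o\right) \left(Z + o\right) = 2 + \left(Z + o\right)^{2}$)
$\frac{1}{82122 + R{\left(g{\left(-6,-14 \right)},94 \right)}} = \frac{1}{82122 + \left(94 - \left(2 + \left(-14 - 6\right)^{2}\right)\right)} = \frac{1}{82122 + \left(94 - \left(2 + \left(-20\right)^{2}\right)\right)} = \frac{1}{82122 + \left(94 - \left(2 + 400\right)\right)} = \frac{1}{82122 + \left(94 - 402\right)} = \frac{1}{82122 - 308} = \frac{1}{81814}$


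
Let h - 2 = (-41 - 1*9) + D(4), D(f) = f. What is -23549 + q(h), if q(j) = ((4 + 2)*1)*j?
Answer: -23813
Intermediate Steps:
h = -44 (h = 2 + ((-41 - 1*9) + 4) = 2 + ((-41 - 9) + 4) = 2 + (-50 + 4) = 2 - 46 = -44)
q(j) = 6*j (q(j) = (6*1)*j = 6*j)
-23549 + q(h) = -23549 + 6*(-44) = -23549 - 264 = -23813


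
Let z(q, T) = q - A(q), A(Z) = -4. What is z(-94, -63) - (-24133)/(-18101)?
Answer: -1653223/18101 ≈ -91.333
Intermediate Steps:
z(q, T) = 4 + q (z(q, T) = q - 1*(-4) = q + 4 = 4 + q)
z(-94, -63) - (-24133)/(-18101) = (4 - 94) - (-24133)/(-18101) = -90 - (-24133)*(-1)/18101 = -90 - 1*24133/18101 = -90 - 24133/18101 = -1653223/18101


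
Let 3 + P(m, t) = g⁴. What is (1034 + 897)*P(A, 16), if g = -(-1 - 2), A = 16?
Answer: 150618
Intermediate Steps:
g = 3 (g = -1*(-3) = 3)
P(m, t) = 78 (P(m, t) = -3 + 3⁴ = -3 + 81 = 78)
(1034 + 897)*P(A, 16) = (1034 + 897)*78 = 1931*78 = 150618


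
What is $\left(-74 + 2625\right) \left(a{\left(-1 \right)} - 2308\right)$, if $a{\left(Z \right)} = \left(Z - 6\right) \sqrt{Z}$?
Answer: $-5887708 - 17857 i \approx -5.8877 \cdot 10^{6} - 17857.0 i$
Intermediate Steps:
$a{\left(Z \right)} = \sqrt{Z} \left(-6 + Z\right)$ ($a{\left(Z \right)} = \left(Z - 6\right) \sqrt{Z} = \left(-6 + Z\right) \sqrt{Z} = \sqrt{Z} \left(-6 + Z\right)$)
$\left(-74 + 2625\right) \left(a{\left(-1 \right)} - 2308\right) = \left(-74 + 2625\right) \left(\sqrt{-1} \left(-6 - 1\right) - 2308\right) = 2551 \left(i \left(-7\right) - 2308\right) = 2551 \left(- 7 i - 2308\right) = 2551 \left(-2308 - 7 i\right) = -5887708 - 17857 i$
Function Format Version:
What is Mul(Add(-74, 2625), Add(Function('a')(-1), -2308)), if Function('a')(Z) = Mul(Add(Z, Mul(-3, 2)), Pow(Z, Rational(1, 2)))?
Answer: Add(-5887708, Mul(-17857, I)) ≈ Add(-5.8877e+6, Mul(-17857., I))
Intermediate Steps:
Function('a')(Z) = Mul(Pow(Z, Rational(1, 2)), Add(-6, Z)) (Function('a')(Z) = Mul(Add(Z, -6), Pow(Z, Rational(1, 2))) = Mul(Add(-6, Z), Pow(Z, Rational(1, 2))) = Mul(Pow(Z, Rational(1, 2)), Add(-6, Z)))
Mul(Add(-74, 2625), Add(Function('a')(-1), -2308)) = Mul(Add(-74, 2625), Add(Mul(Pow(-1, Rational(1, 2)), Add(-6, -1)), -2308)) = Mul(2551, Add(Mul(I, -7), -2308)) = Mul(2551, Add(Mul(-7, I), -2308)) = Mul(2551, Add(-2308, Mul(-7, I))) = Add(-5887708, Mul(-17857, I))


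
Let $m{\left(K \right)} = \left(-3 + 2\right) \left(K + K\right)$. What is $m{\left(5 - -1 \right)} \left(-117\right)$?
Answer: $1404$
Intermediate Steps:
$m{\left(K \right)} = - 2 K$
$m{\left(5 - -1 \right)} \left(-117\right) = - 2 \left(5 - -1\right) \left(-117\right) = - 2 \left(5 + 1\right) \left(-117\right) = \left(-2\right) 6 \left(-117\right) = \left(-12\right) \left(-117\right) = 1404$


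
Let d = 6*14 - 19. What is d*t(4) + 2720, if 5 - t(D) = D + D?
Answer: 2525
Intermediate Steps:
t(D) = 5 - 2*D (t(D) = 5 - (D + D) = 5 - 2*D)
d = 65 (d = 84 - 19 = 65)
d*t(4) + 2720 = 65*(5 - 2*4) + 2720 = 65*(5 - 8) + 2720 = 65*(-3) + 2720 = -195 + 2720 = 2525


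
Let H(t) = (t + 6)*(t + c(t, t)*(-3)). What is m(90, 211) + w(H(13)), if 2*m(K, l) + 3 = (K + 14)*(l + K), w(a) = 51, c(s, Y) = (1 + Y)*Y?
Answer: 31403/2 ≈ 15702.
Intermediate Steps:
c(s, Y) = Y*(1 + Y)
H(t) = (6 + t)*(t - 3*t*(1 + t)) (H(t) = (t + 6)*(t + (t*(1 + t))*(-3)) = (6 + t)*(t - 3*t*(1 + t)))
m(K, l) = -3/2 + (14 + K)*(K + l)/2 (m(K, l) = -3/2 + ((K + 14)*(l + K))/2 = -3/2 + ((14 + K)*(K + l))/2 = -3/2 + (14 + K)*(K + l)/2)
m(90, 211) + w(H(13)) = (-3/2 + (1/2)*90**2 + 7*90 + 7*211 + (1/2)*90*211) + 51 = (-3/2 + (1/2)*8100 + 630 + 1477 + 9495) + 51 = (-3/2 + 4050 + 630 + 1477 + 9495) + 51 = 31301/2 + 51 = 31403/2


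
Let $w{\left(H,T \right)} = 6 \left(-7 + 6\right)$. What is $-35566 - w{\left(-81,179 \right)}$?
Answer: $-35560$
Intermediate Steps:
$w{\left(H,T \right)} = -6$ ($w{\left(H,T \right)} = 6 \left(-1\right) = -6$)
$-35566 - w{\left(-81,179 \right)} = -35566 - -6 = -35566 + 6 = -35560$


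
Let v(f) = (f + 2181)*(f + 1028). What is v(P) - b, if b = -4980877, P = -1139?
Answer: 4865215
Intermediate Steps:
v(f) = (1028 + f)*(2181 + f) (v(f) = (2181 + f)*(1028 + f) = (1028 + f)*(2181 + f))
v(P) - b = (2242068 + (-1139)² + 3209*(-1139)) - 1*(-4980877) = (2242068 + 1297321 - 3655051) + 4980877 = -115662 + 4980877 = 4865215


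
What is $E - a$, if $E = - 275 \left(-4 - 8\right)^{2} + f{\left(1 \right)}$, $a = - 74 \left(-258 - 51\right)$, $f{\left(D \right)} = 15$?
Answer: $-62451$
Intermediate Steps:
$a = 22866$ ($a = \left(-74\right) \left(-309\right) = 22866$)
$E = -39585$ ($E = - 275 \left(-4 - 8\right)^{2} + 15 = - 275 \left(-12\right)^{2} + 15 = \left(-275\right) 144 + 15 = -39600 + 15 = -39585$)
$E - a = -39585 - 22866 = -62451$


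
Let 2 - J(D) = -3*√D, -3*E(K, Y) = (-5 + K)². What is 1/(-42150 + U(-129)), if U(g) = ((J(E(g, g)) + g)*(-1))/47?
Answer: -93103381/3924055985797 + 6298*I*√3/3924055985797 ≈ -2.3726e-5 + 2.7799e-9*I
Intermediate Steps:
E(K, Y) = -(-5 + K)²/3
J(D) = 2 + 3*√D (J(D) = 2 - (-3)*√D = 2 + 3*√D)
U(g) = -2/47 - g/47 - √3*√(-(-5 + g)²)/47 (U(g) = (((2 + 3*√(-(-5 + g)²/3)) + g)*(-1))/47 = (((2 + 3*(√3*√(-(-5 + g)²)/3)) + g)*(-1))*(1/47) = (((2 + √3*√(-(-5 + g)²)) + g)*(-1))*(1/47) = ((2 + g + √3*√(-(-5 + g)²))*(-1))*(1/47) = (-2 - g - √3*√(-(-5 + g)²))*(1/47) = -2/47 - g/47 - √3*√(-(-5 + g)²)/47)
1/(-42150 + U(-129)) = 1/(-42150 + (-2/47 - 1/47*(-129) - √3*√(-(-5 - 129)²)/47)) = 1/(-42150 + (-2/47 + 129/47 - √3*√(-1*(-134)²)/47)) = 1/(-42150 + (-2/47 + 129/47 - √3*√(-1*17956)/47)) = 1/(-42150 + (-2/47 + 129/47 - √3*√(-17956)/47)) = 1/(-42150 + (-2/47 + 129/47 - √3*134*I/47)) = 1/(-42150 + (-2/47 + 129/47 - 134*I*√3/47)) = 1/(-42150 + (127/47 - 134*I*√3/47)) = 1/(-1980923/47 - 134*I*√3/47)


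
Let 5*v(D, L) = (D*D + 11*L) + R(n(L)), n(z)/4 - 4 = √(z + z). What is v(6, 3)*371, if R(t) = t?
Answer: 6307 + 1484*√6/5 ≈ 7034.0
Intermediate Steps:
n(z) = 16 + 4*√2*√z (n(z) = 16 + 4*√(z + z) = 16 + 4*√(2*z) = 16 + 4*(√2*√z) = 16 + 4*√2*√z)
v(D, L) = 16/5 + D²/5 + 11*L/5 + 4*√2*√L/5 (v(D, L) = ((D*D + 11*L) + (16 + 4*√2*√L))/5 = ((D² + 11*L) + (16 + 4*√2*√L))/5 = (16 + D² + 11*L + 4*√2*√L)/5 = 16/5 + D²/5 + 11*L/5 + 4*√2*√L/5)
v(6, 3)*371 = (16/5 + (⅕)*6² + (11/5)*3 + 4*√2*√3/5)*371 = (16/5 + (⅕)*36 + 33/5 + 4*√6/5)*371 = (16/5 + 36/5 + 33/5 + 4*√6/5)*371 = (17 + 4*√6/5)*371 = 6307 + 1484*√6/5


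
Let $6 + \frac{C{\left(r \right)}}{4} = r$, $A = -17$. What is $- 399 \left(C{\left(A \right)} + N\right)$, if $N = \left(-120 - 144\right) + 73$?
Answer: $112917$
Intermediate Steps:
$C{\left(r \right)} = -24 + 4 r$
$N = -191$ ($N = -264 + 73 = -191$)
$- 399 \left(C{\left(A \right)} + N\right) = - 399 \left(\left(-24 + 4 \left(-17\right)\right) - 191\right) = - 399 \left(\left(-24 - 68\right) - 191\right) = - 399 \left(-92 - 191\right) = \left(-399\right) \left(-283\right) = 112917$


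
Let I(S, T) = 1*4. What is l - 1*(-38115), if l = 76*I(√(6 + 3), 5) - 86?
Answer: 38333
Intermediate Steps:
I(S, T) = 4
l = 218 (l = 76*4 - 86 = 304 - 86 = 218)
l - 1*(-38115) = 218 - 1*(-38115) = 218 + 38115 = 38333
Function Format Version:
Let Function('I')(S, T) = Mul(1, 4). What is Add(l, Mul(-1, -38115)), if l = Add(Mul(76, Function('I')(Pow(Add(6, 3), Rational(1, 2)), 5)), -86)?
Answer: 38333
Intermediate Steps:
Function('I')(S, T) = 4
l = 218 (l = Add(Mul(76, 4), -86) = Add(304, -86) = 218)
Add(l, Mul(-1, -38115)) = Add(218, Mul(-1, -38115)) = Add(218, 38115) = 38333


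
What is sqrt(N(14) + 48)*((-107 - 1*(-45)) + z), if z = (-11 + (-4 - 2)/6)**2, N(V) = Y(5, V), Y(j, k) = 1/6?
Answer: 697*sqrt(6)/3 ≈ 569.10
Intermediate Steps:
Y(j, k) = 1/6
N(V) = 1/6
z = 144 (z = (-11 + (1/6)*(-6))**2 = (-11 - 1)**2 = (-12)**2 = 144)
sqrt(N(14) + 48)*((-107 - 1*(-45)) + z) = sqrt(1/6 + 48)*((-107 - 1*(-45)) + 144) = sqrt(289/6)*((-107 + 45) + 144) = (17*sqrt(6)/6)*(-62 + 144) = (17*sqrt(6)/6)*82 = 697*sqrt(6)/3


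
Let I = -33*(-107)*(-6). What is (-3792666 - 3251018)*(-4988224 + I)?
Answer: 35284701066440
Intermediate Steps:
I = -21186 (I = 3531*(-6) = -21186)
(-3792666 - 3251018)*(-4988224 + I) = (-3792666 - 3251018)*(-4988224 - 21186) = -7043684*(-5009410) = 35284701066440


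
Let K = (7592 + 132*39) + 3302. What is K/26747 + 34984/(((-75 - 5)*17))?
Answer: -114237491/4546990 ≈ -25.124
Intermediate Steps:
K = 16042 (K = (7592 + 5148) + 3302 = 12740 + 3302 = 16042)
K/26747 + 34984/(((-75 - 5)*17)) = 16042/26747 + 34984/(((-75 - 5)*17)) = 16042*(1/26747) + 34984/((-80*17)) = 16042/26747 + 34984/(-1360) = 16042/26747 + 34984*(-1/1360) = 16042/26747 - 4373/170 = -114237491/4546990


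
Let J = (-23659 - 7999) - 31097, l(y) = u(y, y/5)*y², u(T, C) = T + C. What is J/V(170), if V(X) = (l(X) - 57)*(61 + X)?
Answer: -815/17686629 ≈ -4.6080e-5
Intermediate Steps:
u(T, C) = C + T
l(y) = 6*y³/5 (l(y) = (y/5 + y)*y² = (6*y/5)*y² = 6*y³/5)
V(X) = (-57 + 6*X³/5)*(61 + X) (V(X) = (6*X³/5 - 57)*(61 + X) = (-57 + 6*X³/5)*(61 + X))
J = -62755 (J = -31658 - 31097 = -62755)
J/V(170) = -62755/(-3477 - 57*170 + (6/5)*170⁴ + (366/5)*170³) = -62755/(-3477 - 9690 + (6/5)*835210000 + (366/5)*4913000) = -62755/(-3477 - 9690 + 1002252000 + 359631600) = -62755/1361870433 = -62755*1/1361870433 = -815/17686629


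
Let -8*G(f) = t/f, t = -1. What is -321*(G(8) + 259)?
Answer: -5321217/64 ≈ -83144.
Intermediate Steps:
G(f) = 1/(8*f) (G(f) = -(-1)/(8*f) = 1/(8*f))
-321*(G(8) + 259) = -321*((1/8)/8 + 259) = -321*((1/8)*(1/8) + 259) = -321*(1/64 + 259) = -321*16577/64 = -5321217/64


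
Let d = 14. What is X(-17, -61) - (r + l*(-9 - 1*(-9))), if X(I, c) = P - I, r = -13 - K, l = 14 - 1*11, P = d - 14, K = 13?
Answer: 43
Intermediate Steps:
P = 0 (P = 14 - 14 = 0)
l = 3 (l = 14 - 11 = 3)
r = -26 (r = -13 - 1*13 = -13 - 13 = -26)
X(I, c) = -I (X(I, c) = 0 - I = -I)
X(-17, -61) - (r + l*(-9 - 1*(-9))) = -1*(-17) - (-26 + 3*(-9 - 1*(-9))) = 17 - (-26 + 3*(-9 + 9)) = 17 - (-26 + 3*0) = 17 - (-26 + 0) = 17 - 1*(-26) = 17 + 26 = 43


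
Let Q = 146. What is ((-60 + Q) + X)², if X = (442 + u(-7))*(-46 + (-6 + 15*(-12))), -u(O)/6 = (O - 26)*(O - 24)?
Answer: 1746515547364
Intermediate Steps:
u(O) = -6*(-26 + O)*(-24 + O) (u(O) = -6*(O - 26)*(O - 24) = -6*(-26 + O)*(-24 + O))
X = 1321472 (X = (442 + (-3744 - 6*(-7)² + 300*(-7)))*(-46 + (-6 + 15*(-12))) = (442 + (-3744 - 6*49 - 2100))*(-46 + (-6 - 180)) = (442 + (-3744 - 294 - 2100))*(-46 - 186) = (442 - 6138)*(-232) = -5696*(-232) = 1321472)
((-60 + Q) + X)² = ((-60 + 146) + 1321472)² = (86 + 1321472)² = 1321558² = 1746515547364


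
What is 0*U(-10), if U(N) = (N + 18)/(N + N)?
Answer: 0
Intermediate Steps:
U(N) = (18 + N)/(2*N) (U(N) = (18 + N)/((2*N)) = (18 + N)*(1/(2*N)) = (18 + N)/(2*N))
0*U(-10) = 0*((½)*(18 - 10)/(-10)) = 0*((½)*(-⅒)*8) = 0*(-⅖) = 0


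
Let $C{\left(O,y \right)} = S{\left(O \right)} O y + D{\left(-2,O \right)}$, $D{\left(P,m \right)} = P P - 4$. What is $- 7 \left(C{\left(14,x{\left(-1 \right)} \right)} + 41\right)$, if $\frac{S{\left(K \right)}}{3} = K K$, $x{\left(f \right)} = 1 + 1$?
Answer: $-115535$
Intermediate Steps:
$x{\left(f \right)} = 2$
$D{\left(P,m \right)} = -4 + P^{2}$ ($D{\left(P,m \right)} = P^{2} - 4 = -4 + P^{2}$)
$S{\left(K \right)} = 3 K^{2}$ ($S{\left(K \right)} = 3 K K = 3 K^{2}$)
$C{\left(O,y \right)} = 3 y O^{3}$ ($C{\left(O,y \right)} = 3 O^{2} O y - \left(4 - \left(-2\right)^{2}\right) = 3 O^{3} y + \left(-4 + 4\right) = 3 y O^{3} + 0 = 3 y O^{3}$)
$- 7 \left(C{\left(14,x{\left(-1 \right)} \right)} + 41\right) = - 7 \left(3 \cdot 2 \cdot 14^{3} + 41\right) = - 7 \left(3 \cdot 2 \cdot 2744 + 41\right) = - 7 \left(16464 + 41\right) = \left(-7\right) 16505 = -115535$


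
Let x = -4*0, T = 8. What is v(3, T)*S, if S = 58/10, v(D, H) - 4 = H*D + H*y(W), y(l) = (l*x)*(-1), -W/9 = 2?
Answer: 812/5 ≈ 162.40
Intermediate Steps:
W = -18 (W = -9*2 = -18)
x = 0
y(l) = 0 (y(l) = (l*0)*(-1) = 0*(-1) = 0)
v(D, H) = 4 + D*H (v(D, H) = 4 + (H*D + H*0) = 4 + (D*H + 0) = 4 + D*H)
S = 29/5 (S = 58*(⅒) = 29/5 ≈ 5.8000)
v(3, T)*S = (4 + 3*8)*(29/5) = (4 + 24)*(29/5) = 28*(29/5) = 812/5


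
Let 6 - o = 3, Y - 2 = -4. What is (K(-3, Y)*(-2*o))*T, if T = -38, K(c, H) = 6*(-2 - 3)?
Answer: -6840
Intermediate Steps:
Y = -2 (Y = 2 - 4 = -2)
K(c, H) = -30 (K(c, H) = 6*(-5) = -30)
o = 3 (o = 6 - 1*3 = 6 - 3 = 3)
(K(-3, Y)*(-2*o))*T = -(-60)*3*(-38) = -30*(-6)*(-38) = 180*(-38) = -6840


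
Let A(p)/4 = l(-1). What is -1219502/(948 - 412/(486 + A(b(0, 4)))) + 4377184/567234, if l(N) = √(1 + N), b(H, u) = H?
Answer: -41771526117413/32638360743 ≈ -1279.8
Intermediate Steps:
A(p) = 0 (A(p) = 4*√(1 - 1) = 4*√0 = 4*0 = 0)
-1219502/(948 - 412/(486 + A(b(0, 4)))) + 4377184/567234 = -1219502/(948 - 412/(486 + 0)) + 4377184/567234 = -1219502/(948 - 412/486) + 4377184*(1/567234) = -1219502/(948 - 412*1/486) + 2188592/283617 = -1219502/(948 - 206/243) + 2188592/283617 = -1219502/230158/243 + 2188592/283617 = -1219502*243/230158 + 2188592/283617 = -148169493/115079 + 2188592/283617 = -41771526117413/32638360743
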